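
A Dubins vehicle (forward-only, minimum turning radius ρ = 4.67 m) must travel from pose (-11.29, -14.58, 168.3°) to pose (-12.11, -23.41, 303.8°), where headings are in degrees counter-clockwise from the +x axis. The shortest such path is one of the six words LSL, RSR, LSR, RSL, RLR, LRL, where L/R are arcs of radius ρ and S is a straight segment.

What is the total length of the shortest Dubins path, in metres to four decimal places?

26.3574 m

Let ψ = atan2(Δy, Δx) = atan2(-8.83, -0.82) = -95.3056° be the start→goal bearing.
Normalize: d = |goal − start| / ρ = 8.867993/4.67 = 1.898928, α = (θ_start − ψ) mod 360° = 263.6056° = 4.600785 rad, β = (θ_goal − ψ) mod 360° = 39.1056° = 0.682521 rad.
Common terms: sin α = -0.993779, cos α = -0.111372, sin β = 0.630751, cos β = 0.775985, cos(α−β) = -0.713250, d² = 3.605927. Work in radians in the unit-radius frame; every candidate has L = ρ·(t + p + q).
LSL: p² = 2 + d² − 2cos(α−β) + 2d(sin α − sin β) = 0.862697; p = √p² = 0.928815; φ = atan2(cos β − cos α, d + sin α − sin β) = 1.270893 rad; t = (φ − α) mod 2π = 2.953293 rad, q = (β − φ) mod 2π = 5.694813 rad → L = 4.67·(2.953293 + 0.928815 + 5.694813) = 4.67·9.576921 = 44.724223 m
RSR: p² = 2 + d² − 2cos(α−β) + 2d(sin β − sin α) = 13.202158; p = √p² = 3.633477; φ = atan2(cos α − cos β, d − sin α + sin β) = -0.246712 rad; t = (α − φ) mod 2π = 4.847497 rad, q = (φ − β) mod 2π = 5.353952 rad → L = 4.67·(4.847497 + 3.633477 + 5.353952) = 4.67·13.834927 = 64.609109 m
LSR: p² = d² − 2 + 2cos(α−β) + 2d(sin α + sin β) = -1.199300 < 0 → infeasible
RSL: p² = d² − 2 + 2cos(α−β) − 2d(sin α + sin β) = 1.558152; p = √p² = 1.248260; φ = atan2(cos α + cos β, d − sin α − sin β) − atan2(2, p) = -0.727043 rad; t = (α − φ) mod 2π = 5.327829 rad, q = (β − φ) mod 2π = 1.409564 rad → L = 4.67·(5.327829 + 1.248260 + 1.409564) = 4.67·7.985653 = 37.292998 m
RLR: c = (6 − d² + 2cos(α−β) + 2d(sin α − sin β))/8 = -0.650270; p = 2π − arccos c = 4.004449 rad; φ = atan2(cos α − cos β, d − sin α + sin β) = -0.246712 rad; t = (α − φ + p/2) mod 2π = 0.566537 rad, q = (α − β − t + p) mod 2π = 1.072992 rad → L = 4.67·(0.566537 + 4.004449 + 1.072992) = 4.67·5.643978 = 26.357376 m
LRL: c = (6 − d² + 2cos(α−β) − 2d(sin α − sin β))/8 = 0.892163; p = 2π − arccos c = 5.814500 rad; φ = atan2(cos β − cos α, d + sin α − sin β) = 1.270893 rad; t = (φ − α + p/2) mod 2π = 5.860543 rad, q = (β − α − t + p) mod 2π = 2.318878 rad → L = 4.67·(5.860543 + 5.814500 + 2.318878) = 4.67·13.993921 = 65.351610 m
Shortest: RLR with L = 26.357376 m ≈ 26.3574 m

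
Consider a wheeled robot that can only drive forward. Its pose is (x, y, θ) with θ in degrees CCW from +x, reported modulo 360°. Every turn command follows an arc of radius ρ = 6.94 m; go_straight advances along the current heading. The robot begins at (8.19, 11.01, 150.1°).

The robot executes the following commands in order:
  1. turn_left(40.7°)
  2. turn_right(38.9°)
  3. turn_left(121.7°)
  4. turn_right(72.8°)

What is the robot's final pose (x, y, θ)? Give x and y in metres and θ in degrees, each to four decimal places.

(-15.7962, -0.9753, 200.8000°)

set_pose: (x, y, θ) = (8.1900, 11.0100, 150.1000°), ρ = 6.94
turn_left(40.7°): centre at ρ to the left, rotate +40.7° → (3.4301, 11.8108, 190.8000°)
turn_right(38.9°): centre at ρ to the right, rotate −38.9° → (-1.1392, 12.5059, 151.9000°)
turn_left(121.7°): centre at ρ to the left, rotate +121.7° → (-11.3343, 5.9482, 273.6000°)
turn_right(72.8°): centre at ρ to the right, rotate −72.8° → (-15.7962, -0.9753, 200.8000°)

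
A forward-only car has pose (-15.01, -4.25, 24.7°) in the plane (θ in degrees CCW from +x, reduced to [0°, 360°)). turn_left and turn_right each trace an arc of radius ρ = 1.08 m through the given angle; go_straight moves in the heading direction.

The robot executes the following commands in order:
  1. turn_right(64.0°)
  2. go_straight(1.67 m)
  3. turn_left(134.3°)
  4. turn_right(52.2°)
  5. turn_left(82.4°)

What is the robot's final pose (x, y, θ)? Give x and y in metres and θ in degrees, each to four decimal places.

(-10.3316, -2.2218, 125.2000°)

set_pose: (x, y, θ) = (-15.0100, -4.2500, 24.7000°), ρ = 1.08
turn_right(64.0°): centre at ρ to the right, rotate −64.0° → (-13.8747, -4.3954, -39.3000° ≡ 320.7000°)
go_straight(1.67): x += 1.67·cos θ, y += 1.67·sin θ → (-12.5823, -5.4532, 320.7000°)
turn_left(134.3°): centre at ρ to the left, rotate +134.3° → (-10.8224, -4.5233, 455.0000° ≡ 95.0000°)
turn_right(52.2°): centre at ρ to the right, rotate −52.2° → (-10.4803, -3.6368, 42.8000°)
turn_left(82.4°): centre at ρ to the left, rotate +82.4° → (-10.3316, -2.2218, 125.2000°)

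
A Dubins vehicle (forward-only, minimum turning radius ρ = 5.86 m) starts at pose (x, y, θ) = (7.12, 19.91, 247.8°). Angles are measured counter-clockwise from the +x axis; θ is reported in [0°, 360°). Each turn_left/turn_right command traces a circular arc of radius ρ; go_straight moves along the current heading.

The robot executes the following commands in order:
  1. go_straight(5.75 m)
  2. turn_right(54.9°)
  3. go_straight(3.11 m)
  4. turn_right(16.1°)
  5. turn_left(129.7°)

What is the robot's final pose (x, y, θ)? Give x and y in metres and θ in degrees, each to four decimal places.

(-8.8745, 0.9187, 306.5000°)

set_pose: (x, y, θ) = (7.1200, 19.9100, 247.8000°), ρ = 5.86
go_straight(5.75): x += 5.75·cos θ, y += 5.75·sin θ → (4.9474, 14.5862, 247.8000°)
turn_right(54.9°): centre at ρ to the right, rotate −54.9° → (0.8301, 11.0883, 192.9000°)
go_straight(3.11): x += 3.11·cos θ, y += 3.11·sin θ → (-2.2014, 10.3940, 192.9000°)
turn_right(16.1°): centre at ρ to the right, rotate −16.1° → (-3.8368, 10.2552, 176.8000°)
turn_left(129.7°): centre at ρ to the left, rotate +129.7° → (-8.8745, 0.9187, 306.5000°)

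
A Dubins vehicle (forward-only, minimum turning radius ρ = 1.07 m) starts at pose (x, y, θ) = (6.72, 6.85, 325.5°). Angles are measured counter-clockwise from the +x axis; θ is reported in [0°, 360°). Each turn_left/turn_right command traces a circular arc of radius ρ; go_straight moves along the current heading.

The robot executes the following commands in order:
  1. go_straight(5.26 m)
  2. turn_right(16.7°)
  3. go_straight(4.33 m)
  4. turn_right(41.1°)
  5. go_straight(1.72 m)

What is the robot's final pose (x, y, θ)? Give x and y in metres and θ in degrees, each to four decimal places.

(14.1622, -2.1472, 267.7000°)

set_pose: (x, y, θ) = (6.7200, 6.8500, 325.5000°), ρ = 1.07
go_straight(5.26): x += 5.26·cos θ, y += 5.26·sin θ → (11.0549, 3.8707, 325.5000°)
turn_right(16.7°): centre at ρ to the right, rotate −16.7° → (11.2827, 3.6594, 308.8000°)
go_straight(4.33): x += 4.33·cos θ, y += 4.33·sin θ → (13.9959, 0.2848, 308.8000°)
turn_right(41.1°): centre at ρ to the right, rotate −41.1° → (14.2312, -0.4286, 267.7000°)
go_straight(1.72): x += 1.72·cos θ, y += 1.72·sin θ → (14.1622, -2.1472, 267.7000°)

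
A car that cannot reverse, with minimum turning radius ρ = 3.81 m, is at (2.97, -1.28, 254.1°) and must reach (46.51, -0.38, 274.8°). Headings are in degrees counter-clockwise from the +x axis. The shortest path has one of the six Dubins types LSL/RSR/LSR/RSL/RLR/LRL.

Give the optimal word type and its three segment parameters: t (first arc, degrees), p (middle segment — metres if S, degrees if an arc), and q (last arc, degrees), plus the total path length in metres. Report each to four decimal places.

Let ψ = atan2(Δy, Δx) = atan2(0.90, 43.54) = 1.1842° be the start→goal bearing.
Normalize: d = |goal − start| / ρ = 43.549301/3.81 = 11.430263, α = (θ_start − ψ) mod 360° = 252.9158° = 4.414214 rad, β = (θ_goal − ψ) mod 360° = 273.6158° = 4.775497 rad.
Common terms: sin α = -0.955874, cos α = -0.293776, sin β = -0.998009, cos β = 0.063066, cos(α−β) = 0.935444, d² = 130.650905. Work in radians in the unit-radius frame; every candidate has L = ρ·(t + p + q).
LSL: p² = 2 + d² − 2cos(α−β) + 2d(sin α − sin β) = 131.743248; p = √p² = 11.477946; φ = atan2(cos β − cos α, d + sin α − sin β) = 0.031094 rad; t = (φ − α) mod 2π = 1.900066 rad, q = (β − φ) mod 2π = 4.744403 rad → L = 3.81·(1.900066 + 11.477946 + 4.744403) = 3.81·18.122415 = 69.046400 m
RSR: p² = 2 + d² − 2cos(α−β) + 2d(sin β − sin α) = 129.816785; p = √p² = 11.393717; φ = atan2(cos α − cos β, d − sin α + sin β) = -0.031324 rad; t = (α − φ) mod 2π = 4.445538 rad, q = (φ − β) mod 2π = 1.476364 rad → L = 3.81·(4.445538 + 11.393717 + 1.476364) = 3.81·17.315619 = 65.972509 m
LSR: p² = d² − 2 + 2cos(α−β) + 2d(sin α + sin β) = 85.854988; p = √p² = 9.265797; φ = atan2(−cos α − cos β, d + sin α + sin β) − atan2(−2, p) = 0.236927 rad; t = (φ − α) mod 2π = 2.105899 rad, q = (φ − β) mod 2π = 1.744615 rad → L = 3.81·(2.105899 + 9.265797 + 1.744615) = 3.81·13.116311 = 49.973144 m
RSL: p² = d² − 2 + 2cos(α−β) − 2d(sin α + sin β) = 175.188597; p = √p² = 13.235883; φ = atan2(cos α + cos β, d − sin α − sin β) − atan2(2, p) = -0.167206 rad; t = (α − φ) mod 2π = 4.581420 rad, q = (β − φ) mod 2π = 4.942703 rad → L = 3.81·(4.581420 + 13.235883 + 4.942703) = 3.81·22.760005 = 86.715620 m
RLR: c = (6 − d² + 2cos(α−β) + 2d(sin α − sin β))/8 = -15.227098, |c| > 1 → infeasible
LRL: c = (6 − d² + 2cos(α−β) − 2d(sin α − sin β))/8 = -15.467906, |c| > 1 → infeasible
Shortest: LSR with L = 49.973144 m ≈ 49.9731 m
Convert LSR to answer units (arcs ×180/π): t = 2.105899·180/π = 120.6591°, p = ρ·p = 3.81·9.265797 = 35.3027 m, q = 1.744615·180/π = 99.9591°, L = 49.9731 m.

LSR: t = 120.6591°, p = 35.3027 m, q = 99.9591°, L = 49.9731 m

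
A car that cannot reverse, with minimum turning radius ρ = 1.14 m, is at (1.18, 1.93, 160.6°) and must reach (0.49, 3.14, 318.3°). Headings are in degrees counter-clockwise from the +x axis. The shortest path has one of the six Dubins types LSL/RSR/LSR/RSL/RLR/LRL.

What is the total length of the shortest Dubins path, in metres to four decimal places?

Let ψ = atan2(Δy, Δx) = atan2(1.21, -0.69) = 119.6939° be the start→goal bearing.
Normalize: d = |goal − start| / ρ = 1.392911/1.14 = 1.221851, α = (θ_start − ψ) mod 360° = 40.9061° = 0.713947 rad, β = (θ_goal − ψ) mod 360° = 198.6061° = 3.466331 rad.
Common terms: sin α = 0.654822, cos α = 0.755783, sin β = -0.319061, cos β = -0.947734, cos(α−β) = -0.925210, d² = 1.492921. Work in radians in the unit-radius frame; every candidate has L = ρ·(t + p + q).
LSL: p² = 2 + d² − 2cos(α−β) + 2d(sin α − sin β) = 7.723220; p = √p² = 2.779068; φ = atan2(cos β − cos α, d + sin α − sin β) = -0.659829 rad; t = (φ − α) mod 2π = 4.909410 rad, q = (β − φ) mod 2π = 4.126160 rad → L = 1.14·(4.909410 + 2.779068 + 4.126160) = 1.14·11.814638 = 13.468687 m
RSR: p² = 2 + d² − 2cos(α−β) + 2d(sin β − sin α) = 2.963461; p = √p² = 1.721470; φ = atan2(cos α − cos β, d − sin α + sin β) = 1.426249 rad; t = (α − φ) mod 2π = 5.570883 rad, q = (φ − β) mod 2π = 4.243103 rad → L = 1.14·(5.570883 + 1.721470 + 4.243103) = 1.14·11.535457 = 13.150421 m
LSR: p² = d² − 2 + 2cos(α−β) + 2d(sin α + sin β) = -1.536999 < 0 → infeasible
RSL: p² = d² − 2 + 2cos(α−β) − 2d(sin α + sin β) = -3.177999 < 0 → infeasible
RLR: c = (6 − d² + 2cos(α−β) + 2d(sin α − sin β))/8 = 0.629567; p = 2π − arccos c = 5.393385 rad; φ = atan2(cos α − cos β, d − sin α + sin β) = 1.426249 rad; t = (α − φ + p/2) mod 2π = 1.984391 rad, q = (α − β − t + p) mod 2π = 0.656610 rad → L = 1.14·(1.984391 + 5.393385 + 0.656610) = 1.14·8.034386 = 9.159200 m
LRL: c = (6 − d² + 2cos(α−β) − 2d(sin α − sin β))/8 = 0.034597; p = 2π − arccos c = 4.746993 rad; φ = atan2(cos β − cos α, d + sin α − sin β) = -0.659829 rad; t = (φ − α + p/2) mod 2π = 0.999721 rad, q = (β − α − t + p) mod 2π = 0.216471 rad → L = 1.14·(0.999721 + 4.746993 + 0.216471) = 1.14·5.963186 = 6.798032 m
Shortest: LRL with L = 6.798032 m ≈ 6.7980 m

6.7980 m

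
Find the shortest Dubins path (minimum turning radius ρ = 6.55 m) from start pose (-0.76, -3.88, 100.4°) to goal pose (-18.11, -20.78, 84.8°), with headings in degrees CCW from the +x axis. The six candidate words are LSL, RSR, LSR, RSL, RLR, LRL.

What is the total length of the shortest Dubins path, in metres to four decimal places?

Let ψ = atan2(Δy, Δx) = atan2(-16.90, -17.35) = -135.7527° be the start→goal bearing.
Normalize: d = |goal − start| / ρ = 24.220498/6.55 = 3.697786, α = (θ_start − ψ) mod 360° = 236.1527° = 4.121643 rad, β = (θ_goal − ψ) mod 360° = 220.5527° = 3.849372 rad.
Common terms: sin α = -0.830525, cos α = -0.556981, sin β = -0.650148, cos β = -0.759808, cos(α−β) = 0.963163, d² = 13.673620. Work in radians in the unit-radius frame; every candidate has L = ρ·(t + p + q).
LSL: p² = 2 + d² − 2cos(α−β) + 2d(sin α − sin β) = 12.413300; p = √p² = 3.523251; φ = atan2(cos β − cos α, d + sin α − sin β) = -0.057600 rad; t = (φ − α) mod 2π = 2.103942 rad, q = (β − φ) mod 2π = 3.906972 rad → L = 6.55·(2.103942 + 3.523251 + 3.906972) = 6.55·9.534165 = 62.448783 m
RSR: p² = 2 + d² − 2cos(α−β) + 2d(sin β − sin α) = 15.081291; p = √p² = 3.883464; φ = atan2(cos α − cos β, d − sin α + sin β) = 0.052252 rad; t = (α − φ) mod 2π = 4.069391 rad, q = (φ − β) mod 2π = 2.486066 rad → L = 6.55·(4.069391 + 3.883464 + 2.486066) = 6.55·10.438920 = 68.374929 m
LSR: p² = d² − 2 + 2cos(α−β) + 2d(sin α + sin β) = 2.649520; p = √p² = 1.627735; φ = atan2(−cos α − cos β, d + sin α + sin β) − atan2(−2, p) = 1.423594 rad; t = (φ − α) mod 2π = 3.585136 rad, q = (φ − β) mod 2π = 3.857408 rad → L = 6.55·(3.585136 + 1.627735 + 3.857408) = 6.55·9.070279 = 59.410325 m
RSL: p² = d² − 2 + 2cos(α−β) − 2d(sin α + sin β) = 24.550371; p = √p² = 4.954833; φ = atan2(cos α + cos β, d − sin α − sin β) − atan2(2, p) = -0.632650 rad; t = (α − φ) mod 2π = 4.754293 rad, q = (β − φ) mod 2π = 4.482022 rad → L = 6.55·(4.754293 + 4.954833 + 4.482022) = 6.55·14.191148 = 92.952022 m
RLR: c = (6 − d² + 2cos(α−β) + 2d(sin α − sin β))/8 = -0.885161; p = 2π − arccos c = 3.625548 rad; φ = atan2(cos α − cos β, d − sin α + sin β) = 0.052252 rad; t = (α − φ + p/2) mod 2π = 5.882165 rad, q = (α − β − t + p) mod 2π = 4.298840 rad → L = 6.55·(5.882165 + 3.625548 + 4.298840) = 6.55·13.806553 = 90.432924 m
LRL: c = (6 − d² + 2cos(α−β) − 2d(sin α − sin β))/8 = -0.551662; p = 2π − arccos c = 4.128033 rad; φ = atan2(cos β − cos α, d + sin α − sin β) = -0.057600 rad; t = (φ − α + p/2) mod 2π = 4.167959 rad, q = (β − α − t + p) mod 2π = 5.970988 rad → L = 6.55·(4.167959 + 4.128033 + 5.970988) = 6.55·14.266980 = 93.448716 m
Shortest: LSR with L = 59.410325 m ≈ 59.4103 m

59.4103 m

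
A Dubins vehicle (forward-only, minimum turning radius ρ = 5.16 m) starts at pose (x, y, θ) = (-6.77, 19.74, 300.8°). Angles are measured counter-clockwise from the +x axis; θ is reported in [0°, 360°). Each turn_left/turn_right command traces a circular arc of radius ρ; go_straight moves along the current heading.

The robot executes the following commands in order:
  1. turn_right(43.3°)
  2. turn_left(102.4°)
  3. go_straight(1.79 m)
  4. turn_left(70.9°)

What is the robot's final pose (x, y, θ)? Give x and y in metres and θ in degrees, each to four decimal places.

set_pose: (x, y, θ) = (-6.7700, 19.7400, 300.8000°), ρ = 5.16
turn_right(43.3°): centre at ρ to the right, rotate −43.3° → (-6.1645, 15.9810, 257.5000°)
turn_left(102.4°): centre at ρ to the left, rotate +102.4° → (-1.1359, 9.7042, 359.9000°)
go_straight(1.79): x += 1.79·cos θ, y += 1.79·sin θ → (0.6541, 9.7011, 359.9000°)
turn_left(70.9°): centre at ρ to the left, rotate +70.9° → (5.5361, 13.1641, 430.8000° ≡ 70.8000°)

(5.5361, 13.1641, 70.8000°)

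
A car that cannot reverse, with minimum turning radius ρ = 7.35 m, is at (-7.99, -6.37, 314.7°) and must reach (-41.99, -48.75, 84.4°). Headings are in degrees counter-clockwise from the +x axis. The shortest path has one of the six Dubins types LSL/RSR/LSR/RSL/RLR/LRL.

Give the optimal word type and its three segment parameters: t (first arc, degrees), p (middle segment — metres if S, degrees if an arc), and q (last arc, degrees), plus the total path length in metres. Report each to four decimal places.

RSR: t = 74.2028°, p = 43.5780 m, q = 156.0972°, L = 73.1213 m

Let ψ = atan2(Δy, Δx) = atan2(-42.38, -34.00) = -128.7389° be the start→goal bearing.
Normalize: d = |goal − start| / ρ = 54.332903/7.35 = 7.392232, α = (θ_start − ψ) mod 360° = 83.4389° = 1.456283 rad, β = (θ_goal − ψ) mod 360° = 213.1389° = 3.719975 rad.
Common terms: sin α = 0.993450, cos α = 0.114263, sin β = -0.546670, cos β = -0.837348, cos(α−β) = -0.638768, d² = 54.645090. Work in radians in the unit-radius frame; every candidate has L = ρ·(t + p + q).
LSL: p² = 2 + d² − 2cos(α−β) + 2d(sin α − sin β) = 80.692481; p = √p² = 8.982899; φ = atan2(cos β − cos α, d + sin α − sin β) = -0.106135 rad; t = (φ − α) mod 2π = 4.720767 rad, q = (β − φ) mod 2π = 3.826110 rad → L = 7.35·(4.720767 + 8.982899 + 3.826110) = 7.35·17.529777 = 128.843859 m
RSR: p² = 2 + d² − 2cos(α−β) + 2d(sin β − sin α) = 35.152771; p = √p² = 5.928977; φ = atan2(cos α − cos β, d − sin α + sin β) = 0.161199 rad; t = (α − φ) mod 2π = 1.295084 rad, q = (φ − β) mod 2π = 2.724409 rad → L = 7.35·(1.295084 + 5.928977 + 2.724409) = 7.35·9.948470 = 73.121258 m
LSR: p² = d² − 2 + 2cos(α−β) + 2d(sin α + sin β) = 57.972965; p = √p² = 7.613998; φ = atan2(−cos α − cos β, d + sin α + sin β) − atan2(−2, p) = 0.348853 rad; t = (φ − α) mod 2π = 5.175755 rad, q = (φ − β) mod 2π = 2.912063 rad → L = 7.35·(5.175755 + 7.613998 + 2.912063) = 7.35·15.701816 = 115.408350 m
RSL: p² = d² − 2 + 2cos(α−β) − 2d(sin α + sin β) = 44.762145; p = √p² = 6.690452; φ = atan2(cos α + cos β, d − sin α − sin β) − atan2(2, p) = -0.394213 rad; t = (α − φ) mod 2π = 1.850496 rad, q = (β − φ) mod 2π = 4.114188 rad → L = 7.35·(1.850496 + 6.690452 + 4.114188) = 7.35·12.655136 = 93.015252 m
RLR: c = (6 − d² + 2cos(α−β) + 2d(sin α − sin β))/8 = -3.394096, |c| > 1 → infeasible
LRL: c = (6 − d² + 2cos(α−β) − 2d(sin α − sin β))/8 = -9.086560, |c| > 1 → infeasible
Shortest: RSR with L = 73.121258 m ≈ 73.1213 m
Convert RSR to answer units (arcs ×180/π): t = 1.295084·180/π = 74.2028°, p = ρ·p = 7.35·5.928977 = 43.5780 m, q = 2.724409·180/π = 156.0972°, L = 73.1213 m.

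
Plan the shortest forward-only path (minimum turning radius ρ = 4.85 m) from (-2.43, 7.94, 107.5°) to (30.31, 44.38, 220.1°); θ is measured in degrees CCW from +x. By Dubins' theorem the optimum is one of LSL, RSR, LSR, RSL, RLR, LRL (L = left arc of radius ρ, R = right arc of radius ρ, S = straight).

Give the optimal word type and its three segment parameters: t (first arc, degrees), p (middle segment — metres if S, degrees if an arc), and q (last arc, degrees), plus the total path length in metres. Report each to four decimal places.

RSL: t = 75.1463°, p = 43.1239 m, q = 187.7463°, L = 65.3774 m

Let ψ = atan2(Δy, Δx) = atan2(36.44, 32.74) = 48.0615° be the start→goal bearing.
Normalize: d = |goal − start| / ρ = 48.987562/4.85 = 10.100528, α = (θ_start − ψ) mod 360° = 59.4385° = 1.037398 rad, β = (θ_goal − ψ) mod 360° = 172.0385° = 3.002639 rad.
Common terms: sin α = 0.861084, cos α = 0.508462, sin β = 0.138507, cos β = -0.990361, cos(α−β) = -0.384295, d² = 102.020670. Work in radians in the unit-radius frame; every candidate has L = ρ·(t + p + q).
LSL: p² = 2 + d² − 2cos(α−β) + 2d(sin α − sin β) = 119.386078; p = √p² = 10.926394; φ = atan2(cos β − cos α, d + sin α − sin β) = -0.137609 rad; t = (φ − α) mod 2π = 5.108179 rad, q = (β − φ) mod 2π = 3.140247 rad → L = 4.85·(5.108179 + 10.926394 + 3.140247) = 4.85·19.174820 = 92.997876 m
RSR: p² = 2 + d² − 2cos(α−β) + 2d(sin β − sin α) = 90.192442; p = √p² = 9.496970; φ = atan2(cos α − cos β, d − sin α + sin β) = 0.158484 rad; t = (α − φ) mod 2π = 0.878914 rad, q = (φ − β) mod 2π = 3.439030 rad → L = 4.85·(0.878914 + 9.496970 + 3.439030) = 4.85·13.814915 = 67.002336 m
LSR: p² = d² − 2 + 2cos(α−β) + 2d(sin α + sin β) = 119.444879; p = √p² = 10.929084; φ = atan2(−cos α − cos β, d + sin α + sin β) − atan2(−2, p) = 0.224382 rad; t = (φ − α) mod 2π = 5.470169 rad, q = (φ − β) mod 2π = 3.504928 rad → L = 4.85·(5.470169 + 10.929084 + 3.504928) = 4.85·19.904182 = 96.535281 m
RSL: p² = d² − 2 + 2cos(α−β) − 2d(sin α + sin β) = 79.059279; p = √p² = 8.891528; φ = atan2(cos α + cos β, d − sin α − sin β) − atan2(2, p) = -0.274152 rad; t = (α − φ) mod 2π = 1.311550 rad, q = (β − φ) mod 2π = 3.276791 rad → L = 4.85·(1.311550 + 8.891528 + 3.276791) = 4.85·13.479869 = 65.377365 m
RLR: c = (6 − d² + 2cos(α−β) + 2d(sin α − sin β))/8 = -10.274055, |c| > 1 → infeasible
LRL: c = (6 − d² + 2cos(α−β) − 2d(sin α − sin β))/8 = -13.923260, |c| > 1 → infeasible
Shortest: RSL with L = 65.377365 m ≈ 65.3774 m
Convert RSL to answer units (arcs ×180/π): t = 1.311550·180/π = 75.1463°, p = ρ·p = 4.85·8.891528 = 43.1239 m, q = 3.276791·180/π = 187.7463°, L = 65.3774 m.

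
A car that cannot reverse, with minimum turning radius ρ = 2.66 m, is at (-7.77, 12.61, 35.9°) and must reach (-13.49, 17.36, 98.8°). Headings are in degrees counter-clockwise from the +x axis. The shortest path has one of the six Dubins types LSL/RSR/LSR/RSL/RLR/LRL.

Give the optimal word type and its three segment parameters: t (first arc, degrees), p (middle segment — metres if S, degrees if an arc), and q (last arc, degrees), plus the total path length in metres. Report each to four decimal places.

Let ψ = atan2(Δy, Δx) = atan2(4.75, -5.72) = 140.2931° be the start→goal bearing.
Normalize: d = |goal − start| / ρ = 7.435113/2.66 = 2.795155, α = (θ_start − ψ) mod 360° = 255.6069° = 4.461182 rad, β = (θ_goal − ψ) mod 360° = 318.5069° = 5.558994 rad.
Common terms: sin α = -0.968613, cos α = -0.248573, sin β = -0.662530, cos β = 0.749036, cos(α−β) = 0.455545, d² = 7.812892. Work in radians in the unit-radius frame; every candidate has L = ρ·(t + p + q).
LSL: p² = 2 + d² − 2cos(α−β) + 2d(sin α − sin β) = 7.190702; p = √p² = 2.681548; φ = atan2(cos β − cos α, d + sin α − sin β) = 0.381192 rad; t = (φ − α) mod 2π = 2.203195 rad, q = (β − φ) mod 2π = 5.177802 rad → L = 2.66·(2.203195 + 2.681548 + 5.177802) = 2.66·10.062546 = 26.766372 m
RSR: p² = 2 + d² − 2cos(α−β) + 2d(sin β − sin α) = 10.612903; p = √p² = 3.257745; φ = atan2(cos α − cos β, d − sin α + sin β) = -0.311227 rad; t = (α − φ) mod 2π = 4.772409 rad, q = (φ − β) mod 2π = 0.412964 rad → L = 2.66·(4.772409 + 3.257745 + 0.412964) = 2.66·8.443118 = 22.458695 m
LSR: p² = d² − 2 + 2cos(α−β) + 2d(sin α + sin β) = -2.394613 < 0 → infeasible
RSL: p² = d² − 2 + 2cos(α−β) − 2d(sin α + sin β) = 15.842577; p = √p² = 3.980273; φ = atan2(cos α + cos β, d − sin α − sin β) − atan2(2, p) = -0.353041 rad; t = (α − φ) mod 2π = 4.814223 rad, q = (β − φ) mod 2π = 5.912035 rad → L = 2.66·(4.814223 + 3.980273 + 5.912035) = 2.66·14.706531 = 39.119372 m
RLR: c = (6 − d² + 2cos(α−β) + 2d(sin α − sin β))/8 = -0.326613; p = 2π − arccos c = 4.379671 rad; φ = atan2(cos α − cos β, d − sin α + sin β) = -0.311227 rad; t = (α − φ + p/2) mod 2π = 0.679059 rad, q = (α − β − t + p) mod 2π = 2.602800 rad → L = 2.66·(0.679059 + 4.379671 + 2.602800) = 2.66·7.661530 = 20.379671 m
LRL: c = (6 − d² + 2cos(α−β) − 2d(sin α − sin β))/8 = 0.101162; p = 2π − arccos c = 4.813725 rad; φ = atan2(cos β − cos α, d + sin α − sin β) = 0.381192 rad; t = (φ − α + p/2) mod 2π = 4.610057 rad, q = (β − α − t + p) mod 2π = 1.301479 rad → L = 2.66·(4.610057 + 4.813725 + 1.301479) = 2.66·10.725261 = 28.529195 m
Shortest: RLR with L = 20.379671 m ≈ 20.3797 m
Convert RLR to answer units (arcs ×180/π): t = 0.679059·180/π = 38.9072°, p = 4.379671·180/π = 250.9367°, q = 2.602800·180/π = 149.1295°, L = 20.3797 m.

RLR: t = 38.9072°, p = 250.9367°, q = 149.1295°, L = 20.3797 m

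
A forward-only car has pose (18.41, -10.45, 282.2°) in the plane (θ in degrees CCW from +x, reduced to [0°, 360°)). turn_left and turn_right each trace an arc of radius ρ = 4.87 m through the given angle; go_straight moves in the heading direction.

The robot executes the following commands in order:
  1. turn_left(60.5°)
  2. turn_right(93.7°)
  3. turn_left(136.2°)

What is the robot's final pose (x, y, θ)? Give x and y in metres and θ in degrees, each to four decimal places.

set_pose: (x, y, θ) = (18.4100, -10.4500, 282.2000°), ρ = 4.87
turn_left(60.5°): centre at ρ to the left, rotate +60.5° → (21.7218, -14.0705, 342.7000°)
turn_right(93.7°): centre at ρ to the right, rotate −93.7° → (24.8201, -20.4655, 249.0000°)
turn_left(136.2°): centre at ρ to the left, rotate +136.2° → (31.4402, -26.6172, 385.2000° ≡ 25.2000°)

(31.4402, -26.6172, 25.2000°)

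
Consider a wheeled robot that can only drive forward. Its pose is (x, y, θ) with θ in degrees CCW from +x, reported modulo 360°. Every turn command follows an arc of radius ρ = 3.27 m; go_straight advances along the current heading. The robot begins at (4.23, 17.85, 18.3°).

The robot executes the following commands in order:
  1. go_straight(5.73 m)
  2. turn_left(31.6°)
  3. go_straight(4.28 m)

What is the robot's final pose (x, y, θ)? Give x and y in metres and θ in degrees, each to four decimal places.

(13.9016, 23.9214, 49.9000°)

set_pose: (x, y, θ) = (4.2300, 17.8500, 18.3000°), ρ = 3.27
go_straight(5.73): x += 5.73·cos θ, y += 5.73·sin θ → (9.6702, 19.6492, 18.3000°)
turn_left(31.6°): centre at ρ to the left, rotate +31.6° → (11.1447, 20.6475, 49.9000°)
go_straight(4.28): x += 4.28·cos θ, y += 4.28·sin θ → (13.9016, 23.9214, 49.9000°)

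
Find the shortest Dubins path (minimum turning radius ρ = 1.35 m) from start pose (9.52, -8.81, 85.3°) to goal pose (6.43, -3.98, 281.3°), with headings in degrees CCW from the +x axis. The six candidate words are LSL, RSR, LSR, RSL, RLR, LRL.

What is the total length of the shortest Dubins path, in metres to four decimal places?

Let ψ = atan2(Δy, Δx) = atan2(4.83, -3.09) = 122.6091° be the start→goal bearing.
Normalize: d = |goal − start| / ρ = 5.733847/1.35 = 4.247294, α = (θ_start − ψ) mod 360° = 322.6909° = 5.632018 rad, β = (θ_goal − ψ) mod 360° = 158.6909° = 2.769678 rad.
Common terms: sin α = -0.606115, cos α = 0.795377, sin β = 0.363400, cos β = -0.931633, cos(α−β) = -0.961262, d² = 18.039506. Work in radians in the unit-radius frame; every candidate has L = ρ·(t + p + q).
LSL: p² = 2 + d² − 2cos(α−β) + 2d(sin α − sin β) = 13.726397; p = √p² = 3.704915; φ = atan2(cos β − cos α, d + sin α − sin β) = -0.484923 rad; t = (φ − α) mod 2π = 0.166244 rad, q = (β − φ) mod 2π = 3.254601 rad → L = 1.35·(0.166244 + 3.704915 + 3.254601) = 1.35·7.125761 = 9.619777 m
RSR: p² = 2 + d² − 2cos(α−β) + 2d(sin β − sin α) = 30.197662; p = √p² = 5.495240; φ = atan2(cos α − cos β, d − sin α + sin β) = 0.319692 rad; t = (α − φ) mod 2π = 5.312326 rad, q = (φ − β) mod 2π = 3.833199 rad → L = 1.35·(5.312326 + 5.495240 + 3.833199) = 1.35·14.640765 = 19.765033 m
LSR: p² = d² − 2 + 2cos(α−β) + 2d(sin α + sin β) = 12.055215; p = √p² = 3.472062; φ = atan2(−cos α − cos β, d + sin α + sin β) − atan2(−2, p) = 0.556617 rad; t = (φ − α) mod 2π = 1.207785 rad, q = (φ − β) mod 2π = 4.070125 rad → L = 1.35·(1.207785 + 3.472062 + 4.070125) = 1.35·8.749972 = 11.812462 m
RSL: p² = d² − 2 + 2cos(α−β) − 2d(sin α + sin β) = 16.178750; p = √p² = 4.022282; φ = atan2(cos α + cos β, d − sin α − sin β) − atan2(2, p) = -0.491767 rad; t = (α − φ) mod 2π = 6.123785 rad, q = (β − φ) mod 2π = 3.261445 rad → L = 1.35·(6.123785 + 4.022282 + 3.261445) = 1.35·13.407511 = 18.100140 m
RLR: c = (6 − d² + 2cos(α−β) + 2d(sin α − sin β))/8 = -2.774708, |c| > 1 → infeasible
LRL: c = (6 − d² + 2cos(α−β) − 2d(sin α − sin β))/8 = -0.715800; p = 2π − arccos c = 3.914620 rad; φ = atan2(cos β − cos α, d + sin α − sin β) = -0.484923 rad; t = (φ − α + p/2) mod 2π = 2.123555 rad, q = (β − α − t + p) mod 2π = 5.211911 rad → L = 1.35·(2.123555 + 3.914620 + 5.211911) = 1.35·11.250086 = 15.187616 m
Shortest: LSL with L = 9.619777 m ≈ 9.6198 m

9.6198 m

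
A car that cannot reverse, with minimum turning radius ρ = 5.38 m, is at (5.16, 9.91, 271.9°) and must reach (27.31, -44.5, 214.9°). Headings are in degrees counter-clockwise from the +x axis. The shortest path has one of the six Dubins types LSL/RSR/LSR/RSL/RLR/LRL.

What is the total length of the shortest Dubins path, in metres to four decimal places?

60.9907 m

Let ψ = atan2(Δy, Δx) = atan2(-54.41, 22.15) = -67.8490° be the start→goal bearing.
Normalize: d = |goal − start| / ρ = 58.745813/5.38 = 10.919296, α = (θ_start − ψ) mod 360° = 339.7490° = 5.929739 rad, β = (θ_goal − ψ) mod 360° = 282.7490° = 4.934902 rad.
Common terms: sin α = -0.346133, cos α = 0.938186, sin β = -0.975346, cos β = 0.220681, cos(α−β) = 0.544639, d² = 119.231029. Work in radians in the unit-radius frame; every candidate has L = ρ·(t + p + q).
LSL: p² = 2 + d² − 2cos(α−β) + 2d(sin α − sin β) = 133.882883; p = √p² = 11.570777; φ = atan2(cos β − cos α, d + sin α − sin β) = -0.062050 rad; t = (φ − α) mod 2π = 0.291396 rad, q = (β − φ) mod 2π = 4.996952 rad → L = 5.38·(0.291396 + 11.570777 + 4.996952) = 5.38·16.859125 = 90.702091 m
RSR: p² = 2 + d² − 2cos(α−β) + 2d(sin β − sin α) = 106.400619; p = √p² = 10.315068; φ = atan2(cos α − cos β, d − sin α + sin β) = 0.069615 rad; t = (α − φ) mod 2π = 5.860124 rad, q = (φ − β) mod 2π = 1.417899 rad → L = 5.38·(5.860124 + 10.315068 + 1.417899) = 5.38·17.593091 = 94.650827 m
LSR: p² = d² − 2 + 2cos(α−β) + 2d(sin α + sin β) = 89.461072; p = √p² = 9.458386; φ = atan2(−cos α − cos β, d + sin α + sin β) − atan2(−2, p) = 0.088222 rad; t = (φ − α) mod 2π = 0.441668 rad, q = (φ − β) mod 2π = 1.436506 rad → L = 5.38·(0.441668 + 9.458386 + 1.436506) = 5.38·11.336560 = 60.990691 m
RSL: p² = d² − 2 + 2cos(α−β) − 2d(sin α + sin β) = 147.179543; p = √p² = 12.131758; φ = atan2(cos α + cos β, d − sin α − sin β) − atan2(2, p) = -0.068996 rad; t = (α − φ) mod 2π = 5.998735 rad, q = (β − φ) mod 2π = 5.003897 rad → L = 5.38·(5.998735 + 12.131758 + 5.003897) = 5.38·23.134390 = 124.463019 m
RLR: c = (6 − d² + 2cos(α−β) + 2d(sin α − sin β))/8 = -12.300077, |c| > 1 → infeasible
LRL: c = (6 − d² + 2cos(α−β) − 2d(sin α − sin β))/8 = -15.735360, |c| > 1 → infeasible
Shortest: LSR with L = 60.990691 m ≈ 60.9907 m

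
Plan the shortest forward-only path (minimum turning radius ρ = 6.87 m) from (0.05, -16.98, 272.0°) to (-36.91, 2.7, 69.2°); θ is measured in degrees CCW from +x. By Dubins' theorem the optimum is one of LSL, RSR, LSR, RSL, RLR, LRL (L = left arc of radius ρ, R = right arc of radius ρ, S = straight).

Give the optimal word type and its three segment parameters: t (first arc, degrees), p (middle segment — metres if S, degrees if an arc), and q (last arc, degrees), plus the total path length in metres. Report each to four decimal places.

RSR: t = 128.4434°, p = 29.4265 m, q = 74.3566°, L = 53.7430 m

Let ψ = atan2(Δy, Δx) = atan2(19.68, -36.96) = 151.9661° be the start→goal bearing.
Normalize: d = |goal − start| / ρ = 41.872951/6.87 = 6.095044, α = (θ_start − ψ) mod 360° = 120.0339° = 2.094986 rad, β = (θ_goal − ψ) mod 360° = 277.2339° = 4.838644 rad.
Common terms: sin α = 0.865730, cos α = -0.500512, sin β = -0.992040, cos β = 0.125919, cos(α−β) = -0.921863, d² = 37.149559. Work in radians in the unit-radius frame; every candidate has L = ρ·(t + p + q).
LSL: p² = 2 + d² − 2cos(α−β) + 2d(sin α − sin β) = 63.639668; p = √p² = 7.977447; φ = atan2(cos β − cos α, d + sin α − sin β) = 0.078606 rad; t = (φ − α) mod 2π = 4.266806 rad, q = (β − φ) mod 2π = 4.760037 rad → L = 6.87·(4.266806 + 7.977447 + 4.760037) = 6.87·17.004290 = 116.819475 m
RSR: p² = 2 + d² − 2cos(α−β) + 2d(sin β − sin α) = 18.346902; p = √p² = 4.283328; φ = atan2(cos α − cos β, d − sin α + sin β) = -0.146775 rad; t = (α − φ) mod 2π = 2.241761 rad, q = (φ − β) mod 2π = 1.297767 rad → L = 6.87·(2.241761 + 4.283328 + 1.297767) = 6.87·7.822856 = 53.743021 m
LSR: p² = d² − 2 + 2cos(α−β) + 2d(sin α + sin β) = 31.766095; p = √p² = 5.636142; φ = atan2(−cos α − cos β, d + sin α + sin β) − atan2(−2, p) = 0.403668 rad; t = (φ − α) mod 2π = 4.591868 rad, q = (φ − β) mod 2π = 1.848210 rad → L = 6.87·(4.591868 + 5.636142 + 1.848210) = 6.87·12.076219 = 82.963628 m
RSL: p² = d² − 2 + 2cos(α−β) − 2d(sin α + sin β) = 34.845570; p = √p² = 5.903014; φ = atan2(cos α + cos β, d − sin α − sin β) − atan2(2, p) = -0.386810 rad; t = (α − φ) mod 2π = 2.481795 rad, q = (β − φ) mod 2π = 5.225453 rad → L = 6.87·(2.481795 + 5.903014 + 5.225453) = 6.87·13.610262 = 93.502501 m
RLR: c = (6 − d² + 2cos(α−β) + 2d(sin α − sin β))/8 = -1.293363, |c| > 1 → infeasible
LRL: c = (6 − d² + 2cos(α−β) − 2d(sin α − sin β))/8 = -6.954958, |c| > 1 → infeasible
Shortest: RSR with L = 53.743021 m ≈ 53.7430 m
Convert RSR to answer units (arcs ×180/π): t = 2.241761·180/π = 128.4434°, p = ρ·p = 6.87·4.283328 = 29.4265 m, q = 1.297767·180/π = 74.3566°, L = 53.7430 m.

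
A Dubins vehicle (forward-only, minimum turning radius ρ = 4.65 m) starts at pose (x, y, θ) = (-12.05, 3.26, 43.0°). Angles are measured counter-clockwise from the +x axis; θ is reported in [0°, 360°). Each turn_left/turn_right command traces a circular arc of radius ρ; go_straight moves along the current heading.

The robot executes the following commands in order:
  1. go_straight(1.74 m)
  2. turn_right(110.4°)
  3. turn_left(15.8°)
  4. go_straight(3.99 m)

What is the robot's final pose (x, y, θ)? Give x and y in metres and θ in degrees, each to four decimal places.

set_pose: (x, y, θ) = (-12.0500, 3.2600, 43.0000°), ρ = 4.65
go_straight(1.74): x += 1.74·cos θ, y += 1.74·sin θ → (-10.7774, 4.4467, 43.0000°)
turn_right(110.4°): centre at ρ to the right, rotate −110.4° → (-3.3132, 2.8329, -67.4000° ≡ 292.6000°)
turn_left(15.8°): centre at ρ to the left, rotate +15.8° → (-2.6645, 1.7315, 308.4000°)
go_straight(3.99): x += 3.99·cos θ, y += 3.99·sin θ → (-0.1861, -1.3954, 308.4000°)

(-0.1861, -1.3954, 308.4000°)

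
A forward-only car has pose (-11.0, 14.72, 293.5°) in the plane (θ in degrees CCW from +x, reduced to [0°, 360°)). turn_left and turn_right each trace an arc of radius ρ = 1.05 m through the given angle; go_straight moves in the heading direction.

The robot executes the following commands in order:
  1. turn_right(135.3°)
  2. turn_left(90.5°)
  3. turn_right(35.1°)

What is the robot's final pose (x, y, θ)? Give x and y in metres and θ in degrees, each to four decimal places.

(-14.1183, 12.2398, 213.6000°)

set_pose: (x, y, θ) = (-11.0000, 14.7200, 293.5000°), ρ = 1.05
turn_right(135.3°): centre at ρ to the right, rotate −135.3° → (-12.3528, 13.3264, 158.2000°)
turn_left(90.5°): centre at ρ to the left, rotate +90.5° → (-13.7211, 12.7329, 248.7000°)
turn_right(35.1°): centre at ρ to the right, rotate −35.1° → (-14.1183, 12.2398, 213.6000°)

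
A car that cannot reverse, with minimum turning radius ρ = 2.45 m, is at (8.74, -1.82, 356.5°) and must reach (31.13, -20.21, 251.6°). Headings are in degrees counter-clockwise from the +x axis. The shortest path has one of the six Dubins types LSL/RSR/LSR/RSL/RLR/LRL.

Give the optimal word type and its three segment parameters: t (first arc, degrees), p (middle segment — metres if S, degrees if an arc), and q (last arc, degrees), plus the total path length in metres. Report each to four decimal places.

Let ψ = atan2(Δy, Δx) = atan2(-18.39, 22.39) = -39.3979° be the start→goal bearing.
Normalize: d = |goal − start| / ρ = 28.974199/2.45 = 11.826204, α = (θ_start − ψ) mod 360° = 35.8979° = 0.626537 rad, β = (θ_goal − ψ) mod 360° = 290.9979° = 5.078872 rad.
Common terms: sin α = 0.586343, cos α = 0.810063, sin β = -0.933593, cos β = 0.358334, cos(α−β) = -0.257133, d² = 139.859092. Work in radians in the unit-radius frame; every candidate has L = ρ·(t + p + q).
LSL: p² = 2 + d² − 2cos(α−β) + 2d(sin α − sin β) = 178.323514; p = √p² = 13.353783; φ = atan2(cos β − cos α, d + sin α − sin β) = -0.033834 rad; t = (φ − α) mod 2π = 5.622814 rad, q = (β − φ) mod 2π = 5.112706 rad → L = 2.45·(5.622814 + 13.353783 + 5.112706) = 2.45·24.089303 = 59.018792 m
RSR: p² = 2 + d² − 2cos(α−β) + 2d(sin β − sin α) = 106.423201; p = √p² = 10.316162; φ = atan2(cos α − cos β, d − sin α + sin β) = 0.043802 rad; t = (α − φ) mod 2π = 0.582735 rad, q = (φ − β) mod 2π = 1.248116 rad → L = 2.45·(0.582735 + 10.316162 + 1.248116) = 2.45·12.147013 = 29.760181 m
LSR: p² = d² − 2 + 2cos(α−β) + 2d(sin α + sin β) = 129.131522; p = √p² = 11.363605; φ = atan2(−cos α − cos β, d + sin α + sin β) − atan2(−2, p) = 0.072780 rad; t = (φ − α) mod 2π = 5.729428 rad, q = (φ − β) mod 2π = 1.277093 rad → L = 2.45·(5.729428 + 11.363605 + 1.277093) = 2.45·18.370126 = 45.006808 m
RSL: p² = d² − 2 + 2cos(α−β) − 2d(sin α + sin β) = 145.558131; p = √p² = 12.064747; φ = atan2(cos α + cos β, d − sin α − sin β) − atan2(2, p) = -0.068592 rad; t = (α − φ) mod 2π = 0.695129 rad, q = (β − φ) mod 2π = 5.147464 rad → L = 2.45·(0.695129 + 12.064747 + 5.147464) = 2.45·17.907341 = 43.872986 m
RLR: c = (6 − d² + 2cos(α−β) + 2d(sin α − sin β))/8 = -12.302900, |c| > 1 → infeasible
LRL: c = (6 − d² + 2cos(α−β) − 2d(sin α − sin β))/8 = -21.290439, |c| > 1 → infeasible
Shortest: RSR with L = 29.760181 m ≈ 29.7602 m
Convert RSR to answer units (arcs ×180/π): t = 0.582735·180/π = 33.3882°, p = ρ·p = 2.45·10.316162 = 25.2746 m, q = 1.248116·180/π = 71.5118°, L = 29.7602 m.

RSR: t = 33.3882°, p = 25.2746 m, q = 71.5118°, L = 29.7602 m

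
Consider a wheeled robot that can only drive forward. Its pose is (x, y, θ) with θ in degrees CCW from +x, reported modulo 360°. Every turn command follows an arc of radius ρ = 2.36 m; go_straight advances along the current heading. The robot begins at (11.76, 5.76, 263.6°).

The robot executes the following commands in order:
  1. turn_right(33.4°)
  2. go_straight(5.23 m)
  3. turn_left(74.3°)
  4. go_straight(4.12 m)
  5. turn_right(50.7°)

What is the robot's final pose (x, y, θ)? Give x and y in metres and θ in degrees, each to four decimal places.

(10.4032, -7.7436, 253.8000°)

set_pose: (x, y, θ) = (11.7600, 5.7600, 263.6000°), ρ = 2.36
turn_right(33.4°): centre at ρ to the right, rotate −33.4° → (11.2279, 4.5124, 230.2000°)
go_straight(5.23): x += 5.23·cos θ, y += 5.23·sin θ → (7.8801, 0.4943, 230.2000°)
turn_left(74.3°): centre at ρ to the left, rotate +74.3° → (7.7483, -2.3531, 304.5000°)
go_straight(4.12): x += 4.12·cos θ, y += 4.12·sin θ → (10.0819, -5.7485, 304.5000°)
turn_right(50.7°): centre at ρ to the right, rotate −50.7° → (10.4032, -7.7436, 253.8000°)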